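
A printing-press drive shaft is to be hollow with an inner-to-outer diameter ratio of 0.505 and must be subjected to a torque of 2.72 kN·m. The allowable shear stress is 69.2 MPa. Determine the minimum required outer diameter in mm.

For a hollow shaft with d_i/d_o = 0.505: τ_max = 16T/(π d_o³ (1−k⁴)), so d_o = [16T/(π τ_allow (1−k⁴))]^(1/3) = [16·2720/(π·6.92×10^7·0.9350)]^(1/3) = 0.05982 m.

59.8 mm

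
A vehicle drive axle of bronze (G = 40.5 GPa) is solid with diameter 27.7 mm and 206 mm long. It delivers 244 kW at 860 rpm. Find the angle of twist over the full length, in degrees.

ω = 2π·860/60 = 90.06 rad/s, so T = P/ω = 244×10³ / 90.06 = 2709 N·m.
J = πd⁴/32 = π(0.0277)⁴/32 = 5.780×10^-8 m⁴.
θ = T·L/(G·J) = 2709 × 0.206 / (40.5×10⁹ × 5.780×10^-8) = 0.2384 rad.

13.7°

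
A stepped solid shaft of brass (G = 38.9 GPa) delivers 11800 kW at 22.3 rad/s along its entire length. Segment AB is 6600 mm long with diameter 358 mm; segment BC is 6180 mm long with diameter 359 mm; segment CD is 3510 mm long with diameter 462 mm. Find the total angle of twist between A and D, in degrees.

ω = 22.3 rad/s, so T = P/ω = 11800×10³ / 22.30 = 529100 N·m.
J_AB = π(0.358)⁴/32 = 1.61×10^-3 m⁴; J_BC = π(0.359)⁴/32 = 1.63×10^-3 m⁴; J_CD = π(0.462)⁴/32 = 4.47×10^-3 m⁴.
θ = (T/G)·Σ L_i/J_i = (529100/38.9×10⁹)·(6.60/1.61×10^-3 + 6.18/1.63×10^-3 + 3.51/4.47×10^-3) = 0.1179 rad.

6.76°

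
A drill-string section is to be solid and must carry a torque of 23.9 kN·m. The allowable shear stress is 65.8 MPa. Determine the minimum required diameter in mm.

For a solid shaft τ_max = 16T/(πd³), so d = (16T/(π τ_allow))^(1/3) = (16·23900/(π·6.58×10^7))^(1/3) = 0.1228 m.

123 mm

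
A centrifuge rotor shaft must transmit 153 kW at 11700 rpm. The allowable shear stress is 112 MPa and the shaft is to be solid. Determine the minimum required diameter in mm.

17.8 mm

ω = 2π·11700/60 = 1225 rad/s, so T = P/ω = 153×10³ / 1225 = 124.9 N·m.
For a solid shaft τ_max = 16T/(πd³), so d = (16T/(π τ_allow))^(1/3) = (16·124.9/(π·1.12×10^8))^(1/3) = 0.01784 m.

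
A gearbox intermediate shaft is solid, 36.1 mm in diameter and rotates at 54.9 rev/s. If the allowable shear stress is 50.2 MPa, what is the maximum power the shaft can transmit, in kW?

160 kW

J = πd⁴/32 = π(0.0361)⁴/32 = 1.667×10^-7 m⁴.
T_max = τ_allow·J/r = 5.02×10^7 × 1.667×10^-7 / 0.0181 = 463.7 N·m.
ω = 2π·54.9 = 344.9 rad/s, so P_max = T_max·ω = 1.600×10^5 W.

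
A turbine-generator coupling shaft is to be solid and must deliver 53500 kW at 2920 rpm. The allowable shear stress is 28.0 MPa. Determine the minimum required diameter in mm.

317 mm

ω = 2π·2920/60 = 305.8 rad/s, so T = P/ω = 53500×10³ / 305.8 = 175000 N·m.
For a solid shaft τ_max = 16T/(πd³), so d = (16T/(π τ_allow))^(1/3) = (16·175000/(π·2.80×10^7))^(1/3) = 0.3169 m.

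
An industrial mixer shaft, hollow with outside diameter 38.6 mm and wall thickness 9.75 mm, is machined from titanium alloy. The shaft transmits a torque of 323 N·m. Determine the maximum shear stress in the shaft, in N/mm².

J = π(d_o⁴ − d_i⁴)/32 = π(0.0386⁴ − 0.0191⁴)/32 = 2.049×10^-7 m⁴.
τ_max = T·r/J = 323.0 × 0.0193 / 2.049×10^-7 = 3.043×10^7 Pa.

30.4 N/mm²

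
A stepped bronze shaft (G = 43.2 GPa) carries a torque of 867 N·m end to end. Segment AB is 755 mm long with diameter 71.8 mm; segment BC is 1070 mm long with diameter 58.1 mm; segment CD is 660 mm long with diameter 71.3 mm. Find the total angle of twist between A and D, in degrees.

J_AB = π(0.0718)⁴/32 = 2.61×10^-6 m⁴; J_BC = π(0.0581)⁴/32 = 1.12×10^-6 m⁴; J_CD = π(0.0713)⁴/32 = 2.54×10^-6 m⁴.
θ = (T/G)·Σ L_i/J_i = (867.0/43.2×10⁹)·(0.755/2.61×10^-6 + 1.07/1.12×10^-6 + 0.660/2.54×10^-6) = 0.03022 rad.

1.73°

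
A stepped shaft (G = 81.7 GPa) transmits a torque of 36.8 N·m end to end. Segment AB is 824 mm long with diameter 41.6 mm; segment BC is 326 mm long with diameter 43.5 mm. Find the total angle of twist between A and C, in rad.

J_AB = π(0.0416)⁴/32 = 2.94×10^-7 m⁴; J_BC = π(0.0435)⁴/32 = 3.52×10^-7 m⁴.
θ = (T/G)·Σ L_i/J_i = (36.80/81.7×10⁹)·(0.824/2.94×10^-7 + 0.326/3.52×10^-7) = 1.680×10^-3 rad.

0.00168 rad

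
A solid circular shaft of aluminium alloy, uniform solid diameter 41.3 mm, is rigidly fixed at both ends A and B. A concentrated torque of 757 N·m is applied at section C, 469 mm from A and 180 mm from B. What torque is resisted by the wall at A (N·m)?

With uniform GJ and both ends fixed, compatibility θ_AC = θ_CB gives T_A·a = T_B·b, together with T_A + T_B = T₀.
T_A = T₀·b/(a+b) = 757.0·180/649.0 = 210.0 N·m; T_B = 547.0 N·m.

210 N·m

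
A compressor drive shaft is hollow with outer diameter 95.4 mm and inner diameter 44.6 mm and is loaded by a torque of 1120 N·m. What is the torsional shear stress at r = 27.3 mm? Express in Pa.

J = π(d_o⁴ − d_i⁴)/32 = π(0.0954⁴ − 0.0446⁴)/32 = 7.743×10^-6 m⁴.
Shear stress varies linearly with radius: τ = T·r/J = 1120 × 0.0273 / 7.743×10^-6 = 3.949×10^6 Pa.

3.95e6 Pa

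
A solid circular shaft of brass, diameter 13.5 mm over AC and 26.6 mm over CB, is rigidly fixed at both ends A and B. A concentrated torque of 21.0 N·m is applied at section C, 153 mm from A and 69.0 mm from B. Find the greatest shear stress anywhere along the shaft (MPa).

5.52 MPa

Compatibility: T_A·a/J_AC = T_B·b/J_CB with T_A + T_B = T₀.
J_AC = 3.26×10^-9 m⁴, J_CB = 4.92×10^-8 m⁴, so T_A = T₀·(J_AC/a)/((J_AC/a)+(J_CB/b)) = 0.6101 N·m, T_B = 20.39 N·m.
τ in each portion: τ_AC = 1.26×10^6 Pa, τ_CB = 5.52×10^6 Pa; maximum is in CB.
τ_max = T_CB·r/J = 20.39·0.0133/4.92×10^-8 = 5.517×10^6 Pa.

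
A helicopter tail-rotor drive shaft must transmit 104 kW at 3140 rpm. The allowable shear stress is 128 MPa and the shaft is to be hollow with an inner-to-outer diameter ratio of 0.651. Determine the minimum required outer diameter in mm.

ω = 2π·3140/60 = 328.8 rad/s, so T = P/ω = 104×10³ / 328.8 = 316.3 N·m.
For a hollow shaft with d_i/d_o = 0.651: τ_max = 16T/(π d_o³ (1−k⁴)), so d_o = [16T/(π τ_allow (1−k⁴))]^(1/3) = [16·316.3/(π·1.28×10^8·0.8204)]^(1/3) = 0.02485 m.

24.8 mm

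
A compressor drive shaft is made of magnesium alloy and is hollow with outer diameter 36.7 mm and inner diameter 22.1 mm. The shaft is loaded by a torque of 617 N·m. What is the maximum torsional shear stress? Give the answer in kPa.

J = π(d_o⁴ − d_i⁴)/32 = π(0.0367⁴ − 0.0221⁴)/32 = 1.547×10^-7 m⁴.
τ_max = T·r/J = 617.0 × 0.0184 / 1.547×10^-7 = 7.320×10^7 Pa.

73200 kPa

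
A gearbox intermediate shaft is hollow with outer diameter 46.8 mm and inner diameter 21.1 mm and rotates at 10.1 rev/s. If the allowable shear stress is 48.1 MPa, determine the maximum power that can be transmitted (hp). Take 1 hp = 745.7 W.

J = π(d_o⁴ − d_i⁴)/32 = π(0.0468⁴ − 0.0211⁴)/32 = 4.515×10^-7 m⁴.
T_max = τ_allow·J/r = 4.81×10^7 × 4.515×10^-7 / 0.0234 = 928.1 N·m.
ω = 2π·10.1 = 63.46 rad/s, so P_max = T_max·ω = 5.890×10^4 W.

79.0 hp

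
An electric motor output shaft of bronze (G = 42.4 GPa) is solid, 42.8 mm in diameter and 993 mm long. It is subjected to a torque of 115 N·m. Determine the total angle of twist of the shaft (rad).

0.00818 rad

J = πd⁴/32 = π(0.0428)⁴/32 = 3.294×10^-7 m⁴.
θ = T·L/(G·J) = 115.0 × 0.993 / (42.4×10⁹ × 3.294×10^-7) = 8.175×10^-3 rad.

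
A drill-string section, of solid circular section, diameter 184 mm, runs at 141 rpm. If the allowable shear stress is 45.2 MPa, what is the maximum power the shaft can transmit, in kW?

816 kW

J = πd⁴/32 = π(0.184)⁴/32 = 1.125×10^-4 m⁴.
T_max = τ_allow·J/r = 4.52×10^7 × 1.125×10^-4 / 0.0920 = 55290 N·m.
ω = 2π·141/60 = 14.77 rad/s, so P_max = T_max·ω = 8.163×10^5 W.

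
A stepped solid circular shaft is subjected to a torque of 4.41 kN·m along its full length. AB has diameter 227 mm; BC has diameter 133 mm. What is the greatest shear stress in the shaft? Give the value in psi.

Under the same torque, τ_max = 16T/(πd³) is largest where d is smallest — segment BC (d = 133 mm).
τ_max = 16·4410/(π·(0.133)³) = 9.547×10^6 Pa.

1380 psi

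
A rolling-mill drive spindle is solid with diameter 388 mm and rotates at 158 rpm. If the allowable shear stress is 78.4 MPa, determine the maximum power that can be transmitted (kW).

J = πd⁴/32 = π(0.388)⁴/32 = 2.225×10^-3 m⁴.
T_max = τ_allow·J/r = 7.84×10^7 × 2.225×10^-3 / 0.194 = 899200 N·m.
ω = 2π·158/60 = 16.55 rad/s, so P_max = T_max·ω = 1.488×10^7 W.

14900 kW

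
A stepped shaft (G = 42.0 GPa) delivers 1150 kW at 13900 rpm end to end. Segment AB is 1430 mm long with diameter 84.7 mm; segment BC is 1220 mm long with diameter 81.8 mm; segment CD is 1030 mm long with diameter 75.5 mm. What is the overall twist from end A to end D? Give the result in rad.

ω = 2π·13900/60 = 1456 rad/s, so T = P/ω = 1150×10³ / 1456 = 790.0 N·m.
J_AB = π(0.0847)⁴/32 = 5.05×10^-6 m⁴; J_BC = π(0.0818)⁴/32 = 4.40×10^-6 m⁴; J_CD = π(0.0755)⁴/32 = 3.19×10^-6 m⁴.
θ = (T/G)·Σ L_i/J_i = (790.0/42.0×10⁹)·(1.43/5.05×10^-6 + 1.22/4.40×10^-6 + 1.03/3.19×10^-6) = 0.01662 rad.

0.0166 rad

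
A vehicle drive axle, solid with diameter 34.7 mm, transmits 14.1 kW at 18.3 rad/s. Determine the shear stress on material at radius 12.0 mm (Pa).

ω = 18.3 rad/s, so T = P/ω = 14.1×10³ / 18.30 = 770.5 N·m.
J = πd⁴/32 = π(0.0347)⁴/32 = 1.423×10^-7 m⁴.
Shear stress varies linearly with radius: τ = T·r/J = 770.5 × 0.0120 / 1.423×10^-7 = 6.496×10^7 Pa.

6.50e7 Pa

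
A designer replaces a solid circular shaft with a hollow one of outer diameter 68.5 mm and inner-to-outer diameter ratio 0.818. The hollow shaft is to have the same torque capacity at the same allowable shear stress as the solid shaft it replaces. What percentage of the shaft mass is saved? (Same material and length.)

Equal τ_max and T ⇒ the solid shaft needs d_s³ = d_o³(1−k⁴), so d_s = 68.5·(1−0.818⁴)^(1/3) = 56.20 mm.
Area ratio A_h/A_s = d_o²(1−k²)/d_s² = (1−k²)/(1−k⁴)^(2/3) = 0.4915.
Mass saving = 1 − 0.4915 = 50.8 %.

50.8 %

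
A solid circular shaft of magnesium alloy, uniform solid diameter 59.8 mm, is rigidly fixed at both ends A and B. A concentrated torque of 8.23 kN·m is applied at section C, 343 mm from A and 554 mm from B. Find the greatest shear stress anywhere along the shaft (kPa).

With uniform GJ and both ends fixed, compatibility θ_AC = θ_CB gives T_A·a = T_B·b, together with T_A + T_B = T₀.
T_A = T₀·b/(a+b) = 8230·554/897.0 = 5083 N·m; T_B = 3147 N·m.
τ in each portion: τ_AC = 1.21×10^8 Pa, τ_CB = 7.49×10^7 Pa; maximum is in AC.
τ_max = T_AC·r/J = 5083·0.0299/1.26×10^-6 = 1.211×10^8 Pa.

121000 kPa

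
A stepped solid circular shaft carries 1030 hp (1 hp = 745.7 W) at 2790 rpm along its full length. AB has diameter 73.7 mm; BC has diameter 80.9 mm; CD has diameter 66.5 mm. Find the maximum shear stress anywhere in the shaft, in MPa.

45.5 MPa

ω = 2π·2790/60 = 292.2 rad/s, so T = P/ω = 1030×745.7 / 292.2 = 2629 N·m.
Under the same torque, τ_max = 16T/(πd³) is largest where d is smallest — segment CD (d = 66.5 mm).
τ_max = 16·2629/(π·(0.0665)³) = 4.553×10^7 Pa.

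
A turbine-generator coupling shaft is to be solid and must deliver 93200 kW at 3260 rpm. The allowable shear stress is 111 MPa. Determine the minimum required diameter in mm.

ω = 2π·3260/60 = 341.4 rad/s, so T = P/ω = 93200×10³ / 341.4 = 273000 N·m.
For a solid shaft τ_max = 16T/(πd³), so d = (16T/(π τ_allow))^(1/3) = (16·273000/(π·1.11×10^8))^(1/3) = 0.2322 m.

232 mm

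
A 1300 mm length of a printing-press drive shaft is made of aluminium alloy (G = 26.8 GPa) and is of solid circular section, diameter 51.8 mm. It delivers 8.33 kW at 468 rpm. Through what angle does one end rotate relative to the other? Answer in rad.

0.0117 rad

ω = 2π·468/60 = 49.01 rad/s, so T = P/ω = 8.33×10³ / 49.01 = 170.0 N·m.
J = πd⁴/32 = π(0.0518)⁴/32 = 7.068×10^-7 m⁴.
θ = T·L/(G·J) = 170.0 × 1.30 / (26.8×10⁹ × 7.068×10^-7) = 0.01166 rad.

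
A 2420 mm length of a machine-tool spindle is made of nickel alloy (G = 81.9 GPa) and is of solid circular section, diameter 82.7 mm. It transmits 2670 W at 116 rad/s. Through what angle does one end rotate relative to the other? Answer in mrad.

ω = 116 rad/s, so T = P/ω = 2670 / 116.0 = 23.02 N·m.
J = πd⁴/32 = π(0.0827)⁴/32 = 4.592×10^-6 m⁴.
θ = T·L/(G·J) = 23.02 × 2.42 / (81.9×10⁹ × 4.592×10^-6) = 1.481×10^-4 rad.

0.148 mrad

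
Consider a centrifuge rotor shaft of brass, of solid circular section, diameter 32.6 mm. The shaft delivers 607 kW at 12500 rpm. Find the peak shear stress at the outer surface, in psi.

9890 psi

ω = 2π·12500/60 = 1309 rad/s, so T = P/ω = 607×10³ / 1309 = 463.7 N·m.
J = πd⁴/32 = π(0.0326)⁴/32 = 1.109×10^-7 m⁴.
τ_max = T·r/J = 463.7 × 0.0163 / 1.109×10^-7 = 6.817×10^7 Pa.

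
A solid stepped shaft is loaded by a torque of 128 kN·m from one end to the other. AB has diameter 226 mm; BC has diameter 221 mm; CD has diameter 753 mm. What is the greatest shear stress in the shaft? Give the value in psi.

Under the same torque, τ_max = 16T/(πd³) is largest where d is smallest — segment BC (d = 221 mm).
τ_max = 16·128000/(π·(0.221)³) = 6.040×10^7 Pa.

8760 psi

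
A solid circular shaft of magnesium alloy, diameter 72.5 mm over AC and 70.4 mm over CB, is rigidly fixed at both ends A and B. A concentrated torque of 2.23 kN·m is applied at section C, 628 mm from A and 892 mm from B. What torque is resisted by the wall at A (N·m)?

Compatibility: T_A·a/J_AC = T_B·b/J_CB with T_A + T_B = T₀.
J_AC = 2.71×10^-6 m⁴, J_CB = 2.41×10^-6 m⁴, so T_A = T₀·(J_AC/a)/((J_AC/a)+(J_CB/b)) = 1372 N·m, T_B = 858.5 N·m.

1370 N·m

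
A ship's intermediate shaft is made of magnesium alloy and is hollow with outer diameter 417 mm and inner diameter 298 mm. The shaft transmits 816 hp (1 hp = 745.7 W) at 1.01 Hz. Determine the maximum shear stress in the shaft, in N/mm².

9.11 N/mm²

ω = 2π·1.01 = 6.346 rad/s, so T = P/ω = 816×745.7 / 6.346 = 95890 N·m.
J = π(d_o⁴ − d_i⁴)/32 = π(0.417⁴ − 0.298⁴)/32 = 2.194×10^-3 m⁴.
τ_max = T·r/J = 95890 × 0.208 / 2.194×10^-3 = 9.111×10^6 Pa.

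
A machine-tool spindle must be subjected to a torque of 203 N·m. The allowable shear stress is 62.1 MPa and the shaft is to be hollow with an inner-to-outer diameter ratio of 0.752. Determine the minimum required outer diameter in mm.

For a hollow shaft with d_i/d_o = 0.752: τ_max = 16T/(π d_o³ (1−k⁴)), so d_o = [16T/(π τ_allow (1−k⁴))]^(1/3) = [16·203.0/(π·6.21×10^7·0.6802)]^(1/3) = 0.02903 m.

29.0 mm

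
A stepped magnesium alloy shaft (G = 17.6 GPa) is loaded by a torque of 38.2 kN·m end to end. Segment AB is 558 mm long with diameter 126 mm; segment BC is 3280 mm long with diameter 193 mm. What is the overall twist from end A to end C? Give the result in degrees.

5.80°

J_AB = π(0.126)⁴/32 = 2.47×10^-5 m⁴; J_BC = π(0.193)⁴/32 = 1.36×10^-4 m⁴.
θ = (T/G)·Σ L_i/J_i = (38200/17.6×10⁹)·(0.558/2.47×10^-5 + 3.28/1.36×10^-4) = 0.1012 rad.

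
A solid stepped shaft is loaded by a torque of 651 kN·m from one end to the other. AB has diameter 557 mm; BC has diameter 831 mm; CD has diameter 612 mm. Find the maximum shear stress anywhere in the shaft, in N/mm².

Under the same torque, τ_max = 16T/(πd³) is largest where d is smallest — segment AB (d = 557 mm).
τ_max = 16·651000/(π·(0.557)³) = 1.919×10^7 Pa.

19.2 N/mm²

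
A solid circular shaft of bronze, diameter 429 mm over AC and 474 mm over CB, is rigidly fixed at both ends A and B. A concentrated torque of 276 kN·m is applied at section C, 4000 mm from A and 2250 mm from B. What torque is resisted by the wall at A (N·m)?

Compatibility: T_A·a/J_AC = T_B·b/J_CB with T_A + T_B = T₀.
J_AC = 3.33×10^-3 m⁴, J_CB = 4.96×10^-3 m⁴, so T_A = T₀·(J_AC/a)/((J_AC/a)+(J_CB/b)) = 75630 N·m, T_B = 200400 N·m.

75600 N·m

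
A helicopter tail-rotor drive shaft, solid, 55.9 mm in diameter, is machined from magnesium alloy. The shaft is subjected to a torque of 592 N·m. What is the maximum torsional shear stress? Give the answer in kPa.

17300 kPa

J = πd⁴/32 = π(0.0559)⁴/32 = 9.586×10^-7 m⁴.
τ_max = T·r/J = 592.0 × 0.0279 / 9.586×10^-7 = 1.726×10^7 Pa.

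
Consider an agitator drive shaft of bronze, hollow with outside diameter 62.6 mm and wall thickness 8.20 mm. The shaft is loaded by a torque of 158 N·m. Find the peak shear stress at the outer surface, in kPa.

4660 kPa

J = π(d_o⁴ − d_i⁴)/32 = π(0.0626⁴ − 0.0462⁴)/32 = 1.060×10^-6 m⁴.
τ_max = T·r/J = 158.0 × 0.0313 / 1.060×10^-6 = 4.664×10^6 Pa.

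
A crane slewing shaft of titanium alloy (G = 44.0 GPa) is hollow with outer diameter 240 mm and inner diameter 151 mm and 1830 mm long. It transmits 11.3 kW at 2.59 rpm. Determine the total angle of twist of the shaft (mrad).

ω = 2π·2.59/60 = 0.2712 rad/s, so T = P/ω = 11.3×10³ / 0.2712 = 41660 N·m.
J = π(d_o⁴ − d_i⁴)/32 = π(0.240⁴ − 0.151⁴)/32 = 2.747×10^-4 m⁴.
θ = T·L/(G·J) = 41660 × 1.83 / (44.0×10⁹ × 2.747×10^-4) = 6.308×10^-3 rad.

6.31 mrad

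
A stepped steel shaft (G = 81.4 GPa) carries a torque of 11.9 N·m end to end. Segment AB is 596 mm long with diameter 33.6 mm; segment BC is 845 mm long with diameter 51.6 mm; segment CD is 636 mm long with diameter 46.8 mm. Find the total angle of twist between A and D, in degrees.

J_AB = π(0.0336)⁴/32 = 1.25×10^-7 m⁴; J_BC = π(0.0516)⁴/32 = 6.96×10^-7 m⁴; J_CD = π(0.0468)⁴/32 = 4.71×10^-7 m⁴.
θ = (T/G)·Σ L_i/J_i = (11.90/81.4×10⁹)·(0.596/1.25×10^-7 + 0.845/6.96×10^-7 + 0.636/4.71×10^-7) = 1.071×10^-3 rad.

0.0614°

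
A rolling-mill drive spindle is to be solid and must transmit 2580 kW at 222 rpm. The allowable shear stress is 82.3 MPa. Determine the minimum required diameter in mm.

ω = 2π·222/60 = 23.25 rad/s, so T = P/ω = 2580×10³ / 23.25 = 111000 N·m.
For a solid shaft τ_max = 16T/(πd³), so d = (16T/(π τ_allow))^(1/3) = (16·111000/(π·8.23×10^7))^(1/3) = 0.1901 m.

190 mm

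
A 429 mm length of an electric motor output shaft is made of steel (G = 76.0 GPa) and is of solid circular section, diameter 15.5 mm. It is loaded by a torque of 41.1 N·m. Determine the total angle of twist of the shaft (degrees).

2.35°

J = πd⁴/32 = π(0.0155)⁴/32 = 5.667×10^-9 m⁴.
θ = T·L/(G·J) = 41.10 × 0.429 / (76.0×10⁹ × 5.667×10^-9) = 0.04094 rad.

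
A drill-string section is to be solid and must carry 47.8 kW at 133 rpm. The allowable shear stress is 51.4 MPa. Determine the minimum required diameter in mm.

69.8 mm

ω = 2π·133/60 = 13.93 rad/s, so T = P/ω = 47.8×10³ / 13.93 = 3432 N·m.
For a solid shaft τ_max = 16T/(πd³), so d = (16T/(π τ_allow))^(1/3) = (16·3432/(π·5.14×10^7))^(1/3) = 0.06980 m.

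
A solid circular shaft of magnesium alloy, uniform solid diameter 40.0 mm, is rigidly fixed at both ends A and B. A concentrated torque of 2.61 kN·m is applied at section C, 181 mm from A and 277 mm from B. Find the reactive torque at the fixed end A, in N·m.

With uniform GJ and both ends fixed, compatibility θ_AC = θ_CB gives T_A·a = T_B·b, together with T_A + T_B = T₀.
T_A = T₀·b/(a+b) = 2610·277/458.0 = 1579 N·m; T_B = 1031 N·m.

1580 N·m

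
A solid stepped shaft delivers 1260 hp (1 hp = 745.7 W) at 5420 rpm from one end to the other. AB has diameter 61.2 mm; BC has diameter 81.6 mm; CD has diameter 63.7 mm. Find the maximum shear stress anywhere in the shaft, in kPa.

36800 kPa

ω = 2π·5420/60 = 567.6 rad/s, so T = P/ω = 1260×745.7 / 567.6 = 1655 N·m.
Under the same torque, τ_max = 16T/(πd³) is largest where d is smallest — segment AB (d = 61.2 mm).
τ_max = 16·1655/(π·(0.0612)³) = 3.678×10^7 Pa.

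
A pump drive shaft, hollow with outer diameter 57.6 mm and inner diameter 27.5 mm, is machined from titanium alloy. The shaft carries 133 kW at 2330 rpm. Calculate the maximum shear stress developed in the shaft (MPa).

ω = 2π·2330/60 = 244.0 rad/s, so T = P/ω = 133×10³ / 244.0 = 545.1 N·m.
J = π(d_o⁴ − d_i⁴)/32 = π(0.0576⁴ − 0.0275⁴)/32 = 1.025×10^-6 m⁴.
τ_max = T·r/J = 545.1 × 0.0288 / 1.025×10^-6 = 1.532×10^7 Pa.

15.3 MPa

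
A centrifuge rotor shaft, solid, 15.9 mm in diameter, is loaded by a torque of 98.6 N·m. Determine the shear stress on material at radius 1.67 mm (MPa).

26.2 MPa

J = πd⁴/32 = π(0.0159)⁴/32 = 6.275×10^-9 m⁴.
Shear stress varies linearly with radius: τ = T·r/J = 98.60 × 0.00167 / 6.275×10^-9 = 2.624×10^7 Pa.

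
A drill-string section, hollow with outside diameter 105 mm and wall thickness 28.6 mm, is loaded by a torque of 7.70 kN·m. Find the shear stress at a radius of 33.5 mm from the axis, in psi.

3280 psi

J = π(d_o⁴ − d_i⁴)/32 = π(0.105⁴ − 0.0478⁴)/32 = 1.142×10^-5 m⁴.
Shear stress varies linearly with radius: τ = T·r/J = 7700 × 0.0335 / 1.142×10^-5 = 2.259×10^7 Pa.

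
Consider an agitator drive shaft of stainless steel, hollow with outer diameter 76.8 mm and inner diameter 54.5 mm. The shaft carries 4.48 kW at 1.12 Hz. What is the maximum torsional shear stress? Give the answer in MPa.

9.59 MPa

ω = 2π·1.12 = 7.037 rad/s, so T = P/ω = 4.48×10³ / 7.037 = 636.6 N·m.
J = π(d_o⁴ − d_i⁴)/32 = π(0.0768⁴ − 0.0545⁴)/32 = 2.549×10^-6 m⁴.
τ_max = T·r/J = 636.6 × 0.0384 / 2.549×10^-6 = 9.589×10^6 Pa.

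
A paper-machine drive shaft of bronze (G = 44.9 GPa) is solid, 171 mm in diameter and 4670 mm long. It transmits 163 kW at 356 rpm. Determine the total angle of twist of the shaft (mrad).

ω = 2π·356/60 = 37.28 rad/s, so T = P/ω = 163×10³ / 37.28 = 4372 N·m.
J = πd⁴/32 = π(0.171)⁴/32 = 8.394×10^-5 m⁴.
θ = T·L/(G·J) = 4372 × 4.67 / (44.9×10⁹ × 8.394×10^-5) = 5.417×10^-3 rad.

5.42 mrad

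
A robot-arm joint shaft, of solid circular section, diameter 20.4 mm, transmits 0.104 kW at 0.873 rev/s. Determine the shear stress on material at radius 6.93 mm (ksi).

1.12 ksi

ω = 2π·0.873 = 5.485 rad/s, so T = P/ω = 0.104×10³ / 5.485 = 18.96 N·m.
J = πd⁴/32 = π(0.0204)⁴/32 = 1.700×10^-8 m⁴.
Shear stress varies linearly with radius: τ = T·r/J = 18.96 × 0.00693 / 1.700×10^-8 = 7.728×10^6 Pa.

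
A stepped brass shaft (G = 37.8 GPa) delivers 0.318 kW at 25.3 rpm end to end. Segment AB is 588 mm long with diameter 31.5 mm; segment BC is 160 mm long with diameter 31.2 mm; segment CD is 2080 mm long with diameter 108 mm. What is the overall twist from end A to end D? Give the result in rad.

ω = 2π·25.3/60 = 2.649 rad/s, so T = P/ω = 0.318×10³ / 2.649 = 120.0 N·m.
J_AB = π(0.0315)⁴/32 = 9.67×10^-8 m⁴; J_BC = π(0.0312)⁴/32 = 9.30×10^-8 m⁴; J_CD = π(0.108)⁴/32 = 1.34×10^-5 m⁴.
θ = (T/G)·Σ L_i/J_i = (120.0/37.8×10⁹)·(0.588/9.67×10^-8 + 0.160/9.30×10^-8 + 2.08/1.34×10^-5) = 0.02527 rad.

0.0253 rad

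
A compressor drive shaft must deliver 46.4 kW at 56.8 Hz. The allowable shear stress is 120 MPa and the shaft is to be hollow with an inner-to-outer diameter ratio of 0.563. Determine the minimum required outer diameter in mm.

ω = 2π·56.8 = 356.9 rad/s, so T = P/ω = 46.4×10³ / 356.9 = 130.0 N·m.
For a hollow shaft with d_i/d_o = 0.563: τ_max = 16T/(π d_o³ (1−k⁴)), so d_o = [16T/(π τ_allow (1−k⁴))]^(1/3) = [16·130.0/(π·1.20×10^8·0.8995)]^(1/3) = 0.01831 m.

18.3 mm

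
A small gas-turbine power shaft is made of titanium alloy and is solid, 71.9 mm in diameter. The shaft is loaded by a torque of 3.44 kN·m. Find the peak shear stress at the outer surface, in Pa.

4.71e7 Pa

J = πd⁴/32 = π(0.0719)⁴/32 = 2.624×10^-6 m⁴.
τ_max = T·r/J = 3440 × 0.0360 / 2.624×10^-6 = 4.713×10^7 Pa.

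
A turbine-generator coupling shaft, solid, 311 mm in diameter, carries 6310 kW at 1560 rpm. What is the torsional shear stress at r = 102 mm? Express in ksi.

ω = 2π·1560/60 = 163.4 rad/s, so T = P/ω = 6310×10³ / 163.4 = 38630 N·m.
J = πd⁴/32 = π(0.311)⁴/32 = 9.184×10^-4 m⁴.
Shear stress varies linearly with radius: τ = T·r/J = 38630 × 0.102 / 9.184×10^-4 = 4.290×10^6 Pa.

0.622 ksi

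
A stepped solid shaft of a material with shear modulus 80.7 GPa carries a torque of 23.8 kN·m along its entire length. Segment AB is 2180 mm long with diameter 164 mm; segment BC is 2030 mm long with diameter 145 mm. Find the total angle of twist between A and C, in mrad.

J_AB = π(0.164)⁴/32 = 7.10×10^-5 m⁴; J_BC = π(0.145)⁴/32 = 4.34×10^-5 m⁴.
θ = (T/G)·Σ L_i/J_i = (23800/80.7×10⁹)·(2.18/7.10×10^-5 + 2.03/4.34×10^-5) = 0.02285 rad.

22.8 mrad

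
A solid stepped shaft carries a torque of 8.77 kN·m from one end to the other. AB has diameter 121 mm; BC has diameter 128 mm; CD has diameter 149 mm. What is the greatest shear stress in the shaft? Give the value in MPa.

25.2 MPa

Under the same torque, τ_max = 16T/(πd³) is largest where d is smallest — segment AB (d = 121 mm).
τ_max = 16·8770/(π·(0.121)³) = 2.521×10^7 Pa.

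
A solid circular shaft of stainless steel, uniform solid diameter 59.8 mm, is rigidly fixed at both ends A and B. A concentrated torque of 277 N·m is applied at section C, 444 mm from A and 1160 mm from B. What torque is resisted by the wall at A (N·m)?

200 N·m

With uniform GJ and both ends fixed, compatibility θ_AC = θ_CB gives T_A·a = T_B·b, together with T_A + T_B = T₀.
T_A = T₀·b/(a+b) = 277.0·1160/1604 = 200.3 N·m; T_B = 76.68 N·m.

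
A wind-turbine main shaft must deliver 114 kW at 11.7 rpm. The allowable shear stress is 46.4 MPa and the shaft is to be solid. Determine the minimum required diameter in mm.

ω = 2π·11.7/60 = 1.225 rad/s, so T = P/ω = 114×10³ / 1.225 = 93040 N·m.
For a solid shaft τ_max = 16T/(πd³), so d = (16T/(π τ_allow))^(1/3) = (16·93040/(π·4.64×10^7))^(1/3) = 0.2170 m.

217 mm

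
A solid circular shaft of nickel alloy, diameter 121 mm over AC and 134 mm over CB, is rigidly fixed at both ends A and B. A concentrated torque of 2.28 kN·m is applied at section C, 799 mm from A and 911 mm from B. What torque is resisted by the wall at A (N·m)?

Compatibility: T_A·a/J_AC = T_B·b/J_CB with T_A + T_B = T₀.
J_AC = 2.10×10^-5 m⁴, J_CB = 3.17×10^-5 m⁴, so T_A = T₀·(J_AC/a)/((J_AC/a)+(J_CB/b)) = 983.1 N·m, T_B = 1297 N·m.

983 N·m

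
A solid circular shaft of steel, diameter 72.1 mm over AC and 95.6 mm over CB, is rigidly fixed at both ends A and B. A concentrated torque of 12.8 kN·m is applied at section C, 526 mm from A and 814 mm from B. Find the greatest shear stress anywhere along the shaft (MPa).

58.0 MPa

Compatibility: T_A·a/J_AC = T_B·b/J_CB with T_A + T_B = T₀.
J_AC = 2.65×10^-6 m⁴, J_CB = 8.20×10^-6 m⁴, so T_A = T₀·(J_AC/a)/((J_AC/a)+(J_CB/b)) = 4270 N·m, T_B = 8530 N·m.
τ in each portion: τ_AC = 5.80×10^7 Pa, τ_CB = 4.97×10^7 Pa; maximum is in AC.
τ_max = T_AC·r/J = 4270·0.0360/2.65×10^-6 = 5.803×10^7 Pa.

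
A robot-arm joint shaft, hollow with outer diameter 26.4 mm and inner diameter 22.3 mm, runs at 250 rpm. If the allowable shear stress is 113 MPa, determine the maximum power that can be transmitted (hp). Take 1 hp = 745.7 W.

7.04 hp

J = π(d_o⁴ − d_i⁴)/32 = π(0.0264⁴ − 0.0223⁴)/32 = 2.341×10^-8 m⁴.
T_max = τ_allow·J/r = 1.13×10^8 × 2.341×10^-8 / 0.0132 = 200.4 N·m.
ω = 2π·250/60 = 26.18 rad/s, so P_max = T_max·ω = 5247 W.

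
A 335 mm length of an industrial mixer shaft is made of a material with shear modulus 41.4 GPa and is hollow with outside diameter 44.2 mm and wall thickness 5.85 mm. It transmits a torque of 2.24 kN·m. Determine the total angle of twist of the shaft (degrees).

3.92°

J = π(d_o⁴ − d_i⁴)/32 = π(0.0442⁴ − 0.0325⁴)/32 = 2.652×10^-7 m⁴.
θ = T·L/(G·J) = 2240 × 0.335 / (41.4×10⁹ × 2.652×10^-7) = 0.06835 rad.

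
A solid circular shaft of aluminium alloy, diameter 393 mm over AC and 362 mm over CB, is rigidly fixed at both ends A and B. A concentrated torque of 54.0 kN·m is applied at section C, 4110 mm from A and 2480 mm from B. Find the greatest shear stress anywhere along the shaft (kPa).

3150 kPa

Compatibility: T_A·a/J_AC = T_B·b/J_CB with T_A + T_B = T₀.
J_AC = 2.34×10^-3 m⁴, J_CB = 1.69×10^-3 m⁴, so T_A = T₀·(J_AC/a)/((J_AC/a)+(J_CB/b)) = 24620 N·m, T_B = 29380 N·m.
τ in each portion: τ_AC = 2.07×10^6 Pa, τ_CB = 3.15×10^6 Pa; maximum is in CB.
τ_max = T_CB·r/J = 29380·0.181/1.69×10^-3 = 3.154×10^6 Pa.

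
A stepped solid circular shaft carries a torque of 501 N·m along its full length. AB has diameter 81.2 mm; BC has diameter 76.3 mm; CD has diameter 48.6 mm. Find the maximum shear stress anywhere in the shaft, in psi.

Under the same torque, τ_max = 16T/(πd³) is largest where d is smallest — segment CD (d = 48.6 mm).
τ_max = 16·501.0/(π·(0.0486)³) = 2.223×10^7 Pa.

3220 psi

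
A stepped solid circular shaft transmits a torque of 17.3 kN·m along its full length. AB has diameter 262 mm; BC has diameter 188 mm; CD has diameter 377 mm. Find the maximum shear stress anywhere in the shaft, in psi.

Under the same torque, τ_max = 16T/(πd³) is largest where d is smallest — segment BC (d = 188 mm).
τ_max = 16·17300/(π·(0.188)³) = 1.326×10^7 Pa.

1920 psi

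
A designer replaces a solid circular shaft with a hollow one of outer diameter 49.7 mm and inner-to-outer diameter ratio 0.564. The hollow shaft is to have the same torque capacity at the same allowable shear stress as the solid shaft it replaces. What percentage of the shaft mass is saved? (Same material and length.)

26.8 %

Equal τ_max and T ⇒ the solid shaft needs d_s³ = d_o³(1−k⁴), so d_s = 49.7·(1−0.564⁴)^(1/3) = 47.96 mm.
Area ratio A_h/A_s = d_o²(1−k²)/d_s² = (1−k²)/(1−k⁴)^(2/3) = 0.7322.
Mass saving = 1 − 0.7322 = 26.8 %.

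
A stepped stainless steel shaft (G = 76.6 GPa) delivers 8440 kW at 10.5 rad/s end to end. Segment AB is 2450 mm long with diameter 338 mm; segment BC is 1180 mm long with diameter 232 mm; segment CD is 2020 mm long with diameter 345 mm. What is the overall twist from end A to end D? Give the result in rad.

ω = 10.5 rad/s, so T = P/ω = 8440×10³ / 10.50 = 803800 N·m.
J_AB = π(0.338)⁴/32 = 1.28×10^-3 m⁴; J_BC = π(0.232)⁴/32 = 2.84×10^-4 m⁴; J_CD = π(0.345)⁴/32 = 1.39×10^-3 m⁴.
θ = (T/G)·Σ L_i/J_i = (803800/76.6×10⁹)·(2.45/1.28×10^-3 + 1.18/2.84×10^-4 + 2.02/1.39×10^-3) = 0.07884 rad.

0.0788 rad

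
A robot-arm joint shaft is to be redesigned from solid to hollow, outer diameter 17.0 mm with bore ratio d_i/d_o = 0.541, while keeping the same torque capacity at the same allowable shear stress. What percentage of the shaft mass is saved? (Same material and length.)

24.9 %

Equal τ_max and T ⇒ the solid shaft needs d_s³ = d_o³(1−k⁴), so d_s = 17.0·(1−0.541⁴)^(1/3) = 16.50 mm.
Area ratio A_h/A_s = d_o²(1−k²)/d_s² = (1−k²)/(1−k⁴)^(2/3) = 0.7508.
Mass saving = 1 − 0.7508 = 24.9 %.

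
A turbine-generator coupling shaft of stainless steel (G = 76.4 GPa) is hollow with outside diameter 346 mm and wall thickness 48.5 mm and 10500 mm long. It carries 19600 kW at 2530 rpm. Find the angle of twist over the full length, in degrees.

ω = 2π·2530/60 = 264.9 rad/s, so T = P/ω = 19600×10³ / 264.9 = 73980 N·m.
J = π(d_o⁴ − d_i⁴)/32 = π(0.346⁴ − 0.249⁴)/32 = 1.030×10^-3 m⁴.
θ = T·L/(G·J) = 73980 × 10.5 / (76.4×10⁹ × 1.030×10^-3) = 9.875×10^-3 rad.

0.566°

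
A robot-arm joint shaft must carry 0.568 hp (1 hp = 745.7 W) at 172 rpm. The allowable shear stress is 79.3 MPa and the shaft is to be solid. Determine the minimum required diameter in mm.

11.5 mm

ω = 2π·172/60 = 18.01 rad/s, so T = P/ω = 0.568×745.7 / 18.01 = 23.52 N·m.
For a solid shaft τ_max = 16T/(πd³), so d = (16T/(π τ_allow))^(1/3) = (16·23.52/(π·7.93×10^7))^(1/3) = 0.01147 m.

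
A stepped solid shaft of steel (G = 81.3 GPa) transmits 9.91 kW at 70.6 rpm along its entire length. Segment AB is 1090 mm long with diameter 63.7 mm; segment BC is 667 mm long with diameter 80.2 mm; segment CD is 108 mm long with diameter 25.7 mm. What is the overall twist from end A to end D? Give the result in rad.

0.0554 rad

ω = 2π·70.6/60 = 7.393 rad/s, so T = P/ω = 9.91×10³ / 7.393 = 1340 N·m.
J_AB = π(0.0637)⁴/32 = 1.62×10^-6 m⁴; J_BC = π(0.0802)⁴/32 = 4.06×10^-6 m⁴; J_CD = π(0.0257)⁴/32 = 4.28×10^-8 m⁴.
θ = (T/G)·Σ L_i/J_i = (1340/81.3×10⁹)·(1.09/1.62×10^-6 + 0.667/4.06×10^-6 + 0.108/4.28×10^-8) = 0.05540 rad.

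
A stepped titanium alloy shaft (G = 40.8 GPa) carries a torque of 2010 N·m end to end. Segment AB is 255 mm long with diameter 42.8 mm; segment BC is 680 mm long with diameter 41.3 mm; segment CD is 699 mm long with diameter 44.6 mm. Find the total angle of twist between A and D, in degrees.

J_AB = π(0.0428)⁴/32 = 3.29×10^-7 m⁴; J_BC = π(0.0413)⁴/32 = 2.86×10^-7 m⁴; J_CD = π(0.0446)⁴/32 = 3.88×10^-7 m⁴.
θ = (T/G)·Σ L_i/J_i = (2010/40.8×10⁹)·(0.255/3.29×10^-7 + 0.680/2.86×10^-7 + 0.699/3.88×10^-7) = 0.2441 rad.

14.0°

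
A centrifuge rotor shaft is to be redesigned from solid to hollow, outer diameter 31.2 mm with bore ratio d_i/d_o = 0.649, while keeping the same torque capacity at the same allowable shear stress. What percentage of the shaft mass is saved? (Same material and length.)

34.1 %

Equal τ_max and T ⇒ the solid shaft needs d_s³ = d_o³(1−k⁴), so d_s = 31.2·(1−0.649⁴)^(1/3) = 29.23 mm.
Area ratio A_h/A_s = d_o²(1−k²)/d_s² = (1−k²)/(1−k⁴)^(2/3) = 0.6593.
Mass saving = 1 − 0.6593 = 34.1 %.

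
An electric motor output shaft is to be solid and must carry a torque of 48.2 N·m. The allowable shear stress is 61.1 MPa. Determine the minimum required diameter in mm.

For a solid shaft τ_max = 16T/(πd³), so d = (16T/(π τ_allow))^(1/3) = (16·48.20/(π·6.11×10^7))^(1/3) = 0.01590 m.

15.9 mm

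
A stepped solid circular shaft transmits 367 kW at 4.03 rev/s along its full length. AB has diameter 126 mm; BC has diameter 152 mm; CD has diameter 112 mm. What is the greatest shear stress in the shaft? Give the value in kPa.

52500 kPa

ω = 2π·4.03 = 25.32 rad/s, so T = P/ω = 367×10³ / 25.32 = 14490 N·m.
Under the same torque, τ_max = 16T/(πd³) is largest where d is smallest — segment CD (d = 112 mm).
τ_max = 16·14490/(π·(0.112)³) = 5.254×10^7 Pa.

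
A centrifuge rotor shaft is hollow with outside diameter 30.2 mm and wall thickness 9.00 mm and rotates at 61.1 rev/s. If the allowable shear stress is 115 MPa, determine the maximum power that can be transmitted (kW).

J = π(d_o⁴ − d_i⁴)/32 = π(0.0302⁴ − 0.0122⁴)/32 = 7.949×10^-8 m⁴.
T_max = τ_allow·J/r = 1.15×10^8 × 7.949×10^-8 / 0.0151 = 605.4 N·m.
ω = 2π·61.1 = 383.9 rad/s, so P_max = T_max·ω = 2.324×10^5 W.

232 kW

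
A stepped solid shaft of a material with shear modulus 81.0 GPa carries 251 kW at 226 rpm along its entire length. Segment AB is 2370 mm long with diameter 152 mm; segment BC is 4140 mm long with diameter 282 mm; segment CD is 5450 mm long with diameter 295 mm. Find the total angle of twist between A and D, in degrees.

0.444°

ω = 2π·226/60 = 23.67 rad/s, so T = P/ω = 251×10³ / 23.67 = 10610 N·m.
J_AB = π(0.152)⁴/32 = 5.24×10^-5 m⁴; J_BC = π(0.282)⁴/32 = 6.21×10^-4 m⁴; J_CD = π(0.295)⁴/32 = 7.44×10^-4 m⁴.
θ = (T/G)·Σ L_i/J_i = (10610/81.0×10⁹)·(2.37/5.24×10^-5 + 4.14/6.21×10^-4 + 5.45/7.44×10^-4) = 7.754×10^-3 rad.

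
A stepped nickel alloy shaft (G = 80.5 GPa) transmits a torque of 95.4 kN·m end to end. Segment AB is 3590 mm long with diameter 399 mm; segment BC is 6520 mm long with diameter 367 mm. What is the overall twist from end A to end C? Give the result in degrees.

0.347°

J_AB = π(0.399)⁴/32 = 2.49×10^-3 m⁴; J_BC = π(0.367)⁴/32 = 1.78×10^-3 m⁴.
θ = (T/G)·Σ L_i/J_i = (95400/80.5×10⁹)·(3.59/2.49×10^-3 + 6.52/1.78×10^-3) = 6.048×10^-3 rad.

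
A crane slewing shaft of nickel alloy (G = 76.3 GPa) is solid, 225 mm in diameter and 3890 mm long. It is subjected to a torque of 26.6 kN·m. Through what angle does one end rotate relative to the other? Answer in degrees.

J = πd⁴/32 = π(0.225)⁴/32 = 2.516×10^-4 m⁴.
θ = T·L/(G·J) = 26600 × 3.89 / (76.3×10⁹ × 2.516×10^-4) = 5.390×10^-3 rad.

0.309°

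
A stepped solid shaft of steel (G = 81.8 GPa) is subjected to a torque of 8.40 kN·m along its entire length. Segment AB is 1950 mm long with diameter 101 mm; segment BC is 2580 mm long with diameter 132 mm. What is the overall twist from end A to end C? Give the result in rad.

J_AB = π(0.101)⁴/32 = 1.02×10^-5 m⁴; J_BC = π(0.132)⁴/32 = 2.98×10^-5 m⁴.
θ = (T/G)·Σ L_i/J_i = (8400/81.8×10⁹)·(1.95/1.02×10^-5 + 2.58/2.98×10^-5) = 0.02849 rad.

0.0285 rad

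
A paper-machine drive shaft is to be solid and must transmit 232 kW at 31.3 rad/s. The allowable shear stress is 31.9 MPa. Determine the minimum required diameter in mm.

ω = 31.3 rad/s, so T = P/ω = 232×10³ / 31.30 = 7412 N·m.
For a solid shaft τ_max = 16T/(πd³), so d = (16T/(π τ_allow))^(1/3) = (16·7412/(π·3.19×10^7))^(1/3) = 0.1058 m.

106 mm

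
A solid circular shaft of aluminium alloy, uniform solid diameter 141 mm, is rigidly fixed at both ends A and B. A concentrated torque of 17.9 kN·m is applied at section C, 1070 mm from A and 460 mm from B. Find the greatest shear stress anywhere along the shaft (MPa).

22.7 MPa

With uniform GJ and both ends fixed, compatibility θ_AC = θ_CB gives T_A·a = T_B·b, together with T_A + T_B = T₀.
T_A = T₀·b/(a+b) = 17900·460/1530 = 5382 N·m; T_B = 12520 N·m.
τ in each portion: τ_AC = 9.78×10^6 Pa, τ_CB = 2.27×10^7 Pa; maximum is in CB.
τ_max = T_CB·r/J = 12520·0.0705/3.88×10^-5 = 2.274×10^7 Pa.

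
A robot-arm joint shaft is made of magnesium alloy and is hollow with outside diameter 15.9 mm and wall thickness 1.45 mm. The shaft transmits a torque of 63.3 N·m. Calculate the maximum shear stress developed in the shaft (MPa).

145 MPa

J = π(d_o⁴ − d_i⁴)/32 = π(0.0159⁴ − 0.0130⁴)/32 = 3.471×10^-9 m⁴.
τ_max = T·r/J = 63.30 × 0.00795 / 3.471×10^-9 = 1.450×10^8 Pa.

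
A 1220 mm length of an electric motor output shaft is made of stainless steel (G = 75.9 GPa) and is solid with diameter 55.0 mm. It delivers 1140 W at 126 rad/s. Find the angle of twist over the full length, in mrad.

0.162 mrad

ω = 126 rad/s, so T = P/ω = 1140 / 126.0 = 9.048 N·m.
J = πd⁴/32 = π(0.0550)⁴/32 = 8.984×10^-7 m⁴.
θ = T·L/(G·J) = 9.048 × 1.22 / (75.9×10⁹ × 8.984×10^-7) = 1.619×10^-4 rad.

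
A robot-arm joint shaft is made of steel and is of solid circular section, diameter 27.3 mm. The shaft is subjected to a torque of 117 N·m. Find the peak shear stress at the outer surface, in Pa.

2.93e7 Pa

J = πd⁴/32 = π(0.0273)⁴/32 = 5.453×10^-8 m⁴.
τ_max = T·r/J = 117.0 × 0.0137 / 5.453×10^-8 = 2.929×10^7 Pa.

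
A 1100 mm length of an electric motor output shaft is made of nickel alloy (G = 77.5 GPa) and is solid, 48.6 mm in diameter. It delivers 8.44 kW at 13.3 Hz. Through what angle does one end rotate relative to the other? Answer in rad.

ω = 2π·13.3 = 83.57 rad/s, so T = P/ω = 8.44×10³ / 83.57 = 101.0 N·m.
J = πd⁴/32 = π(0.0486)⁴/32 = 5.477×10^-7 m⁴.
θ = T·L/(G·J) = 101.0 × 1.10 / (77.5×10⁹ × 5.477×10^-7) = 2.617×10^-3 rad.

0.00262 rad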